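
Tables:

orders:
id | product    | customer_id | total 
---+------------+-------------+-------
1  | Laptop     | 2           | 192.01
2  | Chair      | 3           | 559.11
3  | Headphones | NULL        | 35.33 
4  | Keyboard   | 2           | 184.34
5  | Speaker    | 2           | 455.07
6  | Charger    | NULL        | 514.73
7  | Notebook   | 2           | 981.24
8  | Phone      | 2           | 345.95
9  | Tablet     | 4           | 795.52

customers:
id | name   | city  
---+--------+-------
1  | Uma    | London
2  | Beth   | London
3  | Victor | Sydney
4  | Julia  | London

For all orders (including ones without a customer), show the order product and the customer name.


LEFT JOIN keeps every row from orders (the left table); where customer_id has no match in customers, the customer columns become NULL. Walk through each order:
  - order 1 (Laptop): customer_id=2 -> matches Beth
  - order 2 (Chair): customer_id=3 -> matches Victor
  - order 3 (Headphones): customer_id=NULL, no match -> kept with NULL
  - order 4 (Keyboard): customer_id=2 -> matches Beth
  - order 5 (Speaker): customer_id=2 -> matches Beth
  - order 6 (Charger): customer_id=NULL, no match -> kept with NULL
  - order 7 (Notebook): customer_id=2 -> matches Beth
  - order 8 (Phone): customer_id=2 -> matches Beth
  - order 9 (Tablet): customer_id=4 -> matches Julia
All 9 rows appear; 2 have NULL customer.

SQL:
SELECT a.product, b.name AS customer
FROM orders a
LEFT JOIN customers b ON a.customer_id = b.id

Result:
product    | customer
-----------+---------
Laptop     | Beth    
Chair      | Victor  
Headphones | NULL    
Keyboard   | Beth    
Speaker    | Beth    
Charger    | NULL    
Notebook   | Beth    
Phone      | Beth    
Tablet     | Julia   


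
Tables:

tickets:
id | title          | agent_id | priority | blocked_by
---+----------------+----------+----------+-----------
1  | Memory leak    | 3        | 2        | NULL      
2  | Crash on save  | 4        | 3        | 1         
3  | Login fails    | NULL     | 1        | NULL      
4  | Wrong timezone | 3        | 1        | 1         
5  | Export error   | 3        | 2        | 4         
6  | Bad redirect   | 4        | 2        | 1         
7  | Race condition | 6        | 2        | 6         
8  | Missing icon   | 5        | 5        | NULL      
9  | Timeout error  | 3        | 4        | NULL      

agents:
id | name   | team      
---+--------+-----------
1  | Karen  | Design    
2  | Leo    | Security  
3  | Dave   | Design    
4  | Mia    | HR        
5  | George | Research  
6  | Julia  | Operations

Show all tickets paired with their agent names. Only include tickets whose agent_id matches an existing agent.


INNER JOIN keeps only tickets rows whose agent_id matches an id in agents. Walk through each ticket:
  - ticket 1 (Memory leak): agent_id=3 -> matches Dave
  - ticket 2 (Crash on save): agent_id=4 -> matches Mia
  - ticket 3 (Login fails): agent_id=NULL, no match -> dropped
  - ticket 4 (Wrong timezone): agent_id=3 -> matches Dave
  - ticket 5 (Export error): agent_id=3 -> matches Dave
  - ticket 6 (Bad redirect): agent_id=4 -> matches Mia
  - ticket 7 (Race condition): agent_id=6 -> matches Julia
  - ticket 8 (Missing icon): agent_id=5 -> matches George
  - ticket 9 (Timeout error): agent_id=3 -> matches Dave
So 1 of 9 rows is dropped.

SQL:
SELECT a.title, b.name AS agent
FROM tickets a
INNER JOIN agents b ON a.agent_id = b.id

Result:
title          | agent 
---------------+-------
Memory leak    | Dave  
Crash on save  | Mia   
Wrong timezone | Dave  
Export error   | Dave  
Bad redirect   | Mia   
Race condition | Julia 
Missing icon   | George
Timeout error  | Dave  


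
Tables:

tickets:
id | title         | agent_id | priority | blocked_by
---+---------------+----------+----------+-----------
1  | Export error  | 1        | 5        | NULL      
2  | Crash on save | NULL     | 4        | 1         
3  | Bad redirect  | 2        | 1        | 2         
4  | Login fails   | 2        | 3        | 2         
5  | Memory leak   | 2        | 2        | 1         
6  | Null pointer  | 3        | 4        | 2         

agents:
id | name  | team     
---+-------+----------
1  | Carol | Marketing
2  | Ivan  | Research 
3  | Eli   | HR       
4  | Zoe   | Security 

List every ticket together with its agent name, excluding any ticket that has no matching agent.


INNER JOIN keeps only tickets rows whose agent_id matches an id in agents. Walk through each ticket:
  - ticket 1 (Export error): agent_id=1 -> matches Carol
  - ticket 2 (Crash on save): agent_id=NULL, no match -> dropped
  - ticket 3 (Bad redirect): agent_id=2 -> matches Ivan
  - ticket 4 (Login fails): agent_id=2 -> matches Ivan
  - ticket 5 (Memory leak): agent_id=2 -> matches Ivan
  - ticket 6 (Null pointer): agent_id=3 -> matches Eli
So 1 of 6 rows is dropped.

SQL:
SELECT a.title, b.name AS agent
FROM tickets a
INNER JOIN agents b ON a.agent_id = b.id

Result:
title        | agent
-------------+------
Export error | Carol
Bad redirect | Ivan 
Login fails  | Ivan 
Memory leak  | Ivan 
Null pointer | Eli  


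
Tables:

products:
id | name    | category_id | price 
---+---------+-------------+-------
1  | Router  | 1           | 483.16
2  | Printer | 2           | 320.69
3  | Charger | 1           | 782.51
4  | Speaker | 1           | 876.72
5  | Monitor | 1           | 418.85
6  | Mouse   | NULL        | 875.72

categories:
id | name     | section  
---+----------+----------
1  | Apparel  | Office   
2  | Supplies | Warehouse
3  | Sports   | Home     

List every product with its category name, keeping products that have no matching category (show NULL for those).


LEFT JOIN keeps every row from products (the left table); where category_id has no match in categories, the category columns become NULL. Walk through each product:
  - product 1 (Router): category_id=1 -> matches Apparel
  - product 2 (Printer): category_id=2 -> matches Supplies
  - product 3 (Charger): category_id=1 -> matches Apparel
  - product 4 (Speaker): category_id=1 -> matches Apparel
  - product 5 (Monitor): category_id=1 -> matches Apparel
  - product 6 (Mouse): category_id=NULL, no match -> kept with NULL
All 6 rows appear; 1 has NULL category.

SQL:
SELECT a.name, b.name AS category
FROM products a
LEFT JOIN categories b ON a.category_id = b.id

Result:
name    | category
--------+---------
Router  | Apparel 
Printer | Supplies
Charger | Apparel 
Speaker | Apparel 
Monitor | Apparel 
Mouse   | NULL    


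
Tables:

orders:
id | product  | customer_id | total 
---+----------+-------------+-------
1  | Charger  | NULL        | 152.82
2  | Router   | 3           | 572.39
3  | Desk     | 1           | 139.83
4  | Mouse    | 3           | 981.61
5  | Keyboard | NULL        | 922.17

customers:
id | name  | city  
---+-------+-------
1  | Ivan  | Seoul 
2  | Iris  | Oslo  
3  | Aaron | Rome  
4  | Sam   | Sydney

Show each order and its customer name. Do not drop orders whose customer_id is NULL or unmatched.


LEFT JOIN keeps every row from orders (the left table); where customer_id has no match in customers, the customer columns become NULL. Walk through each order:
  - order 1 (Charger): customer_id=NULL, no match -> kept with NULL
  - order 2 (Router): customer_id=3 -> matches Aaron
  - order 3 (Desk): customer_id=1 -> matches Ivan
  - order 4 (Mouse): customer_id=3 -> matches Aaron
  - order 5 (Keyboard): customer_id=NULL, no match -> kept with NULL
All 5 rows appear; 2 have NULL customer.

SQL:
SELECT a.product, b.name AS customer
FROM orders a
LEFT JOIN customers b ON a.customer_id = b.id

Result:
product  | customer
---------+---------
Charger  | NULL    
Router   | Aaron   
Desk     | Ivan    
Mouse    | Aaron   
Keyboard | NULL    


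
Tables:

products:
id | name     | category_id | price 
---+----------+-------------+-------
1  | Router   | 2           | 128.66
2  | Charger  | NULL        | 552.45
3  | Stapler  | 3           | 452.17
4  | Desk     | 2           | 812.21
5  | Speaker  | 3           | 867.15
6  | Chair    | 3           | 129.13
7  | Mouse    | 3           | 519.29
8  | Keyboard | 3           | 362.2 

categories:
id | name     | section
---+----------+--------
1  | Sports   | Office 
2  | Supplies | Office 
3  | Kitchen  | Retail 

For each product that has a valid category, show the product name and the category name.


INNER JOIN keeps only products rows whose category_id matches an id in categories. Walk through each product:
  - product 1 (Router): category_id=2 -> matches Supplies
  - product 2 (Charger): category_id=NULL, no match -> dropped
  - product 3 (Stapler): category_id=3 -> matches Kitchen
  - product 4 (Desk): category_id=2 -> matches Supplies
  - product 5 (Speaker): category_id=3 -> matches Kitchen
  - product 6 (Chair): category_id=3 -> matches Kitchen
  - product 7 (Mouse): category_id=3 -> matches Kitchen
  - product 8 (Keyboard): category_id=3 -> matches Kitchen
So 1 of 8 rows is dropped.

SQL:
SELECT a.name, b.name AS category
FROM products a
INNER JOIN categories b ON a.category_id = b.id

Result:
name     | category
---------+---------
Router   | Supplies
Stapler  | Kitchen 
Desk     | Supplies
Speaker  | Kitchen 
Chair    | Kitchen 
Mouse    | Kitchen 
Keyboard | Kitchen 


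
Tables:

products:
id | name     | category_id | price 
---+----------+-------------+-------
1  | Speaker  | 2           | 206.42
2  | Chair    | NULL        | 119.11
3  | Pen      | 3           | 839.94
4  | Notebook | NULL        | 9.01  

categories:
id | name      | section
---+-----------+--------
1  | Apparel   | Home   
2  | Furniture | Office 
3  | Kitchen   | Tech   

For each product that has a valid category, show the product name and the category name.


INNER JOIN keeps only products rows whose category_id matches an id in categories. Walk through each product:
  - product 1 (Speaker): category_id=2 -> matches Furniture
  - product 2 (Chair): category_id=NULL, no match -> dropped
  - product 3 (Pen): category_id=3 -> matches Kitchen
  - product 4 (Notebook): category_id=NULL, no match -> dropped
So 2 of 4 rows are dropped.

SQL:
SELECT a.name, b.name AS category
FROM products a
INNER JOIN categories b ON a.category_id = b.id

Result:
name    | category 
--------+----------
Speaker | Furniture
Pen     | Kitchen  


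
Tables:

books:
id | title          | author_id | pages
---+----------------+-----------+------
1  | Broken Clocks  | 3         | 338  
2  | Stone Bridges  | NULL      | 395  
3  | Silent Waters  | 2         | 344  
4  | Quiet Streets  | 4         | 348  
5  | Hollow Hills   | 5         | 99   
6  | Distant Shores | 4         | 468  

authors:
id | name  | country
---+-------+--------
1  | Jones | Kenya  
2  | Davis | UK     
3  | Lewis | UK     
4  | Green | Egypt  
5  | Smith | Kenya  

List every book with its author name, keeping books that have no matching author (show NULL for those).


LEFT JOIN keeps every row from books (the left table); where author_id has no match in authors, the author columns become NULL. Walk through each book:
  - book 1 (Broken Clocks): author_id=3 -> matches Lewis
  - book 2 (Stone Bridges): author_id=NULL, no match -> kept with NULL
  - book 3 (Silent Waters): author_id=2 -> matches Davis
  - book 4 (Quiet Streets): author_id=4 -> matches Green
  - book 5 (Hollow Hills): author_id=5 -> matches Smith
  - book 6 (Distant Shores): author_id=4 -> matches Green
All 6 rows appear; 1 has NULL author.

SQL:
SELECT a.title, b.name AS author
FROM books a
LEFT JOIN authors b ON a.author_id = b.id

Result:
title          | author
---------------+-------
Broken Clocks  | Lewis 
Stone Bridges  | NULL  
Silent Waters  | Davis 
Quiet Streets  | Green 
Hollow Hills   | Smith 
Distant Shores | Green 


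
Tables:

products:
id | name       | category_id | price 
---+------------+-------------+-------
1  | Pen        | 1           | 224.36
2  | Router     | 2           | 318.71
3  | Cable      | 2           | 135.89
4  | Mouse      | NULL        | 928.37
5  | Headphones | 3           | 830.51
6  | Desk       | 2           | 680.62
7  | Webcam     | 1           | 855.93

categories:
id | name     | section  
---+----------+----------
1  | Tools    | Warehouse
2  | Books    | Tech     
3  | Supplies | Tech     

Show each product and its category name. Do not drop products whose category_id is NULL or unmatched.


LEFT JOIN keeps every row from products (the left table); where category_id has no match in categories, the category columns become NULL. Walk through each product:
  - product 1 (Pen): category_id=1 -> matches Tools
  - product 2 (Router): category_id=2 -> matches Books
  - product 3 (Cable): category_id=2 -> matches Books
  - product 4 (Mouse): category_id=NULL, no match -> kept with NULL
  - product 5 (Headphones): category_id=3 -> matches Supplies
  - product 6 (Desk): category_id=2 -> matches Books
  - product 7 (Webcam): category_id=1 -> matches Tools
All 7 rows appear; 1 has NULL category.

SQL:
SELECT a.name, b.name AS category
FROM products a
LEFT JOIN categories b ON a.category_id = b.id

Result:
name       | category
-----------+---------
Pen        | Tools   
Router     | Books   
Cable      | Books   
Mouse      | NULL    
Headphones | Supplies
Desk       | Books   
Webcam     | Tools   


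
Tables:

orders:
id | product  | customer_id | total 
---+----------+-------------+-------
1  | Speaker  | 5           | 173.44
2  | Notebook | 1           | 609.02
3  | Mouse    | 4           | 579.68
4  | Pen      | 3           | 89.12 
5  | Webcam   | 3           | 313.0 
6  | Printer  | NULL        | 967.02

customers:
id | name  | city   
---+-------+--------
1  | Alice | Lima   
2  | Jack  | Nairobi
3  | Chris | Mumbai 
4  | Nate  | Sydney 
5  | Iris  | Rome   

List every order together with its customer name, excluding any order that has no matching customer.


INNER JOIN keeps only orders rows whose customer_id matches an id in customers. Walk through each order:
  - order 1 (Speaker): customer_id=5 -> matches Iris
  - order 2 (Notebook): customer_id=1 -> matches Alice
  - order 3 (Mouse): customer_id=4 -> matches Nate
  - order 4 (Pen): customer_id=3 -> matches Chris
  - order 5 (Webcam): customer_id=3 -> matches Chris
  - order 6 (Printer): customer_id=NULL, no match -> dropped
So 1 of 6 rows is dropped.

SQL:
SELECT a.product, b.name AS customer
FROM orders a
INNER JOIN customers b ON a.customer_id = b.id

Result:
product  | customer
---------+---------
Speaker  | Iris    
Notebook | Alice   
Mouse    | Nate    
Pen      | Chris   
Webcam   | Chris   


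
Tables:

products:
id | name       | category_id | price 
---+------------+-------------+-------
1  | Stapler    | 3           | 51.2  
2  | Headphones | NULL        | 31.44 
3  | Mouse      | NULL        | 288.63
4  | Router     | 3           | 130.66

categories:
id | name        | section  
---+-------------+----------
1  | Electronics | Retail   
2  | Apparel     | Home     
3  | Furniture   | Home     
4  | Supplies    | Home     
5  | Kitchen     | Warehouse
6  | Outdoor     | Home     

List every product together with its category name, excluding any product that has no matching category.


INNER JOIN keeps only products rows whose category_id matches an id in categories. Walk through each product:
  - product 1 (Stapler): category_id=3 -> matches Furniture
  - product 2 (Headphones): category_id=NULL, no match -> dropped
  - product 3 (Mouse): category_id=NULL, no match -> dropped
  - product 4 (Router): category_id=3 -> matches Furniture
So 2 of 4 rows are dropped.

SQL:
SELECT a.name, b.name AS category
FROM products a
INNER JOIN categories b ON a.category_id = b.id

Result:
name    | category 
--------+----------
Stapler | Furniture
Router  | Furniture


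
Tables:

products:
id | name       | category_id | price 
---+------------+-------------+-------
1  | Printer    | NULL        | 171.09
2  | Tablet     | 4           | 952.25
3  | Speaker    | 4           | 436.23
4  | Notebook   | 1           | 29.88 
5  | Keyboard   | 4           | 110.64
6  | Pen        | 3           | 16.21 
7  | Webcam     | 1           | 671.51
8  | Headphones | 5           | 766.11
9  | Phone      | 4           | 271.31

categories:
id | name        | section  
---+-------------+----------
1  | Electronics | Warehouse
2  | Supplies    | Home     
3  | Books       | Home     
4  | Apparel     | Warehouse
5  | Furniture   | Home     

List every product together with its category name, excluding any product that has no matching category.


INNER JOIN keeps only products rows whose category_id matches an id in categories. Walk through each product:
  - product 1 (Printer): category_id=NULL, no match -> dropped
  - product 2 (Tablet): category_id=4 -> matches Apparel
  - product 3 (Speaker): category_id=4 -> matches Apparel
  - product 4 (Notebook): category_id=1 -> matches Electronics
  - product 5 (Keyboard): category_id=4 -> matches Apparel
  - product 6 (Pen): category_id=3 -> matches Books
  - product 7 (Webcam): category_id=1 -> matches Electronics
  - product 8 (Headphones): category_id=5 -> matches Furniture
  - product 9 (Phone): category_id=4 -> matches Apparel
So 1 of 9 rows is dropped.

SQL:
SELECT a.name, b.name AS category
FROM products a
INNER JOIN categories b ON a.category_id = b.id

Result:
name       | category   
-----------+------------
Tablet     | Apparel    
Speaker    | Apparel    
Notebook   | Electronics
Keyboard   | Apparel    
Pen        | Books      
Webcam     | Electronics
Headphones | Furniture  
Phone      | Apparel    


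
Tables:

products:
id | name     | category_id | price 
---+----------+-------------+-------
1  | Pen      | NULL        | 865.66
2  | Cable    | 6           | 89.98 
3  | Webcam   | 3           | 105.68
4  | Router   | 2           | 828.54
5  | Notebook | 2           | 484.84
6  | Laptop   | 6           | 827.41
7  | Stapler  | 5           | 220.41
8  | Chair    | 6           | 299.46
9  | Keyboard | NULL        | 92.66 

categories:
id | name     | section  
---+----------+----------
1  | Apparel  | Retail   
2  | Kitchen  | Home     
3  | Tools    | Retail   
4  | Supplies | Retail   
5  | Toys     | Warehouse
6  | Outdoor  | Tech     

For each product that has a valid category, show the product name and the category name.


INNER JOIN keeps only products rows whose category_id matches an id in categories. Walk through each product:
  - product 1 (Pen): category_id=NULL, no match -> dropped
  - product 2 (Cable): category_id=6 -> matches Outdoor
  - product 3 (Webcam): category_id=3 -> matches Tools
  - product 4 (Router): category_id=2 -> matches Kitchen
  - product 5 (Notebook): category_id=2 -> matches Kitchen
  - product 6 (Laptop): category_id=6 -> matches Outdoor
  - product 7 (Stapler): category_id=5 -> matches Toys
  - product 8 (Chair): category_id=6 -> matches Outdoor
  - product 9 (Keyboard): category_id=NULL, no match -> dropped
So 2 of 9 rows are dropped.

SQL:
SELECT a.name, b.name AS category
FROM products a
INNER JOIN categories b ON a.category_id = b.id

Result:
name     | category
---------+---------
Cable    | Outdoor 
Webcam   | Tools   
Router   | Kitchen 
Notebook | Kitchen 
Laptop   | Outdoor 
Stapler  | Toys    
Chair    | Outdoor 


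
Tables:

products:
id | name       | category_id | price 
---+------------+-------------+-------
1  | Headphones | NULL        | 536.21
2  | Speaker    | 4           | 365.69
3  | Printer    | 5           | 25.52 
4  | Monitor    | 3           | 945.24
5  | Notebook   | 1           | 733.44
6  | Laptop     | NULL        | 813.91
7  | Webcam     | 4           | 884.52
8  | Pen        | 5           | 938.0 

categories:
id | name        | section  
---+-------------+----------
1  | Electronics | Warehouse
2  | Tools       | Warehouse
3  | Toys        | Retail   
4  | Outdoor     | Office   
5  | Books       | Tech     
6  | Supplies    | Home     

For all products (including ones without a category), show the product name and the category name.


LEFT JOIN keeps every row from products (the left table); where category_id has no match in categories, the category columns become NULL. Walk through each product:
  - product 1 (Headphones): category_id=NULL, no match -> kept with NULL
  - product 2 (Speaker): category_id=4 -> matches Outdoor
  - product 3 (Printer): category_id=5 -> matches Books
  - product 4 (Monitor): category_id=3 -> matches Toys
  - product 5 (Notebook): category_id=1 -> matches Electronics
  - product 6 (Laptop): category_id=NULL, no match -> kept with NULL
  - product 7 (Webcam): category_id=4 -> matches Outdoor
  - product 8 (Pen): category_id=5 -> matches Books
All 8 rows appear; 2 have NULL category.

SQL:
SELECT a.name, b.name AS category
FROM products a
LEFT JOIN categories b ON a.category_id = b.id

Result:
name       | category   
-----------+------------
Headphones | NULL       
Speaker    | Outdoor    
Printer    | Books      
Monitor    | Toys       
Notebook   | Electronics
Laptop     | NULL       
Webcam     | Outdoor    
Pen        | Books      


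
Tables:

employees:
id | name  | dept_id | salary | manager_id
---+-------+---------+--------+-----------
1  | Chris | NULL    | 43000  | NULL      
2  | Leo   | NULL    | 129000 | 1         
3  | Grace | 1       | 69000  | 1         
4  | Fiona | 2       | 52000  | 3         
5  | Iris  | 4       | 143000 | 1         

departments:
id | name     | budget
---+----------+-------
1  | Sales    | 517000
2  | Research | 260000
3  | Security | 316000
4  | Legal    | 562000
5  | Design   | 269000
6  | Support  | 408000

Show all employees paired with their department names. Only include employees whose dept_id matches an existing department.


INNER JOIN keeps only employees rows whose dept_id matches an id in departments. Walk through each employee:
  - employee 1 (Chris): dept_id=NULL, no match -> dropped
  - employee 2 (Leo): dept_id=NULL, no match -> dropped
  - employee 3 (Grace): dept_id=1 -> matches Sales
  - employee 4 (Fiona): dept_id=2 -> matches Research
  - employee 5 (Iris): dept_id=4 -> matches Legal
So 2 of 5 rows are dropped.

SQL:
SELECT a.name, b.name AS department
FROM employees a
INNER JOIN departments b ON a.dept_id = b.id

Result:
name  | department
------+-----------
Grace | Sales     
Fiona | Research  
Iris  | Legal     


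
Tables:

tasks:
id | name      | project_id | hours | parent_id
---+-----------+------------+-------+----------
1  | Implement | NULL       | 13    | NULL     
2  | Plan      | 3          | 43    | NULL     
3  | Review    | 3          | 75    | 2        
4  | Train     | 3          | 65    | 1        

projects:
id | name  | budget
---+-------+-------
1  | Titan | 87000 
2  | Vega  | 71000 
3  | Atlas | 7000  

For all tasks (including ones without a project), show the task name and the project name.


LEFT JOIN keeps every row from tasks (the left table); where project_id has no match in projects, the project columns become NULL. Walk through each task:
  - task 1 (Implement): project_id=NULL, no match -> kept with NULL
  - task 2 (Plan): project_id=3 -> matches Atlas
  - task 3 (Review): project_id=3 -> matches Atlas
  - task 4 (Train): project_id=3 -> matches Atlas
All 4 rows appear; 1 has NULL project.

SQL:
SELECT a.name, b.name AS project
FROM tasks a
LEFT JOIN projects b ON a.project_id = b.id

Result:
name      | project
----------+--------
Implement | NULL   
Plan      | Atlas  
Review    | Atlas  
Train     | Atlas  


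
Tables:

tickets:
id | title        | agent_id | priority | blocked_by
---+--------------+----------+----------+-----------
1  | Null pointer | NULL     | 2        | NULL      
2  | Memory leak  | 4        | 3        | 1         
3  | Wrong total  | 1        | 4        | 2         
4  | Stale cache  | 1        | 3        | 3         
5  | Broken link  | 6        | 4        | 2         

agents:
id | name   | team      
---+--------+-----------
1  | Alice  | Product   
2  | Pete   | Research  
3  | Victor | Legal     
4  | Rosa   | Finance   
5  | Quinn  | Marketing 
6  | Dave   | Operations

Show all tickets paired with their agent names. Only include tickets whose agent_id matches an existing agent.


INNER JOIN keeps only tickets rows whose agent_id matches an id in agents. Walk through each ticket:
  - ticket 1 (Null pointer): agent_id=NULL, no match -> dropped
  - ticket 2 (Memory leak): agent_id=4 -> matches Rosa
  - ticket 3 (Wrong total): agent_id=1 -> matches Alice
  - ticket 4 (Stale cache): agent_id=1 -> matches Alice
  - ticket 5 (Broken link): agent_id=6 -> matches Dave
So 1 of 5 rows is dropped.

SQL:
SELECT a.title, b.name AS agent
FROM tickets a
INNER JOIN agents b ON a.agent_id = b.id

Result:
title       | agent
------------+------
Memory leak | Rosa 
Wrong total | Alice
Stale cache | Alice
Broken link | Dave 


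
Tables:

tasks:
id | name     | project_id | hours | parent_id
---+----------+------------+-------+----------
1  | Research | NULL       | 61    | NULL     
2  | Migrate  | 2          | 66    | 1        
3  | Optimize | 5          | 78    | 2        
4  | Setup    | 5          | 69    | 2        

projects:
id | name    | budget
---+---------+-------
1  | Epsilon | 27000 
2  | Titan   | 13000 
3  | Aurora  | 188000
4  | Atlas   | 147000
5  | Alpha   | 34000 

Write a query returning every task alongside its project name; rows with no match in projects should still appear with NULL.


LEFT JOIN keeps every row from tasks (the left table); where project_id has no match in projects, the project columns become NULL. Walk through each task:
  - task 1 (Research): project_id=NULL, no match -> kept with NULL
  - task 2 (Migrate): project_id=2 -> matches Titan
  - task 3 (Optimize): project_id=5 -> matches Alpha
  - task 4 (Setup): project_id=5 -> matches Alpha
All 4 rows appear; 1 has NULL project.

SQL:
SELECT a.name, b.name AS project
FROM tasks a
LEFT JOIN projects b ON a.project_id = b.id

Result:
name     | project
---------+--------
Research | NULL   
Migrate  | Titan  
Optimize | Alpha  
Setup    | Alpha  


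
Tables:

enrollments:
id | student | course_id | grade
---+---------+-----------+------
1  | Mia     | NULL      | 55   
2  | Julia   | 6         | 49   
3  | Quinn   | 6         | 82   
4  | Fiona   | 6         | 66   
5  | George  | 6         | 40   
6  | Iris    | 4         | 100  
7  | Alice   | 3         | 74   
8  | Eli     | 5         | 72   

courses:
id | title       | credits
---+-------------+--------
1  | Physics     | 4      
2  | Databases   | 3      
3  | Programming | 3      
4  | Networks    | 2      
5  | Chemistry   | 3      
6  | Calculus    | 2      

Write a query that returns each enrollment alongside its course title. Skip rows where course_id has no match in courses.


INNER JOIN keeps only enrollments rows whose course_id matches an id in courses. Walk through each enrollment:
  - enrollment 1 (Mia): course_id=NULL, no match -> dropped
  - enrollment 2 (Julia): course_id=6 -> matches Calculus
  - enrollment 3 (Quinn): course_id=6 -> matches Calculus
  - enrollment 4 (Fiona): course_id=6 -> matches Calculus
  - enrollment 5 (George): course_id=6 -> matches Calculus
  - enrollment 6 (Iris): course_id=4 -> matches Networks
  - enrollment 7 (Alice): course_id=3 -> matches Programming
  - enrollment 8 (Eli): course_id=5 -> matches Chemistry
So 1 of 8 rows is dropped.

SQL:
SELECT a.student, b.title AS course
FROM enrollments a
INNER JOIN courses b ON a.course_id = b.id

Result:
student | course     
--------+------------
Julia   | Calculus   
Quinn   | Calculus   
Fiona   | Calculus   
George  | Calculus   
Iris    | Networks   
Alice   | Programming
Eli     | Chemistry  


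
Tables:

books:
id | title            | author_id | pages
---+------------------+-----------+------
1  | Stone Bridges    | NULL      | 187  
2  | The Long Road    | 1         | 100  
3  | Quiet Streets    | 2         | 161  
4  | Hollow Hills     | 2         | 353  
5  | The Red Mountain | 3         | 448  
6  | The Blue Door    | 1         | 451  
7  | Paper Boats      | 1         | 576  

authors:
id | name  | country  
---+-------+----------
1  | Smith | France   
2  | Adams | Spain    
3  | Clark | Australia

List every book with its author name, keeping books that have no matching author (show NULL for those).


LEFT JOIN keeps every row from books (the left table); where author_id has no match in authors, the author columns become NULL. Walk through each book:
  - book 1 (Stone Bridges): author_id=NULL, no match -> kept with NULL
  - book 2 (The Long Road): author_id=1 -> matches Smith
  - book 3 (Quiet Streets): author_id=2 -> matches Adams
  - book 4 (Hollow Hills): author_id=2 -> matches Adams
  - book 5 (The Red Mountain): author_id=3 -> matches Clark
  - book 6 (The Blue Door): author_id=1 -> matches Smith
  - book 7 (Paper Boats): author_id=1 -> matches Smith
All 7 rows appear; 1 has NULL author.

SQL:
SELECT a.title, b.name AS author
FROM books a
LEFT JOIN authors b ON a.author_id = b.id

Result:
title            | author
-----------------+-------
Stone Bridges    | NULL  
The Long Road    | Smith 
Quiet Streets    | Adams 
Hollow Hills     | Adams 
The Red Mountain | Clark 
The Blue Door    | Smith 
Paper Boats      | Smith 


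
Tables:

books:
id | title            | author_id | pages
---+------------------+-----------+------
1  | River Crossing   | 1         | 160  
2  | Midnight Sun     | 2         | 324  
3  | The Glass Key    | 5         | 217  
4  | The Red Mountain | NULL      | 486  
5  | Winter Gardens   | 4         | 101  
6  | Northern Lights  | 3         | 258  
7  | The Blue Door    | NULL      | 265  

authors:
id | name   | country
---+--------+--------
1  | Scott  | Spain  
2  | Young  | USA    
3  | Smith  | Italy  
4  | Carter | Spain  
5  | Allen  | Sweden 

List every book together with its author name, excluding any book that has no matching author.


INNER JOIN keeps only books rows whose author_id matches an id in authors. Walk through each book:
  - book 1 (River Crossing): author_id=1 -> matches Scott
  - book 2 (Midnight Sun): author_id=2 -> matches Young
  - book 3 (The Glass Key): author_id=5 -> matches Allen
  - book 4 (The Red Mountain): author_id=NULL, no match -> dropped
  - book 5 (Winter Gardens): author_id=4 -> matches Carter
  - book 6 (Northern Lights): author_id=3 -> matches Smith
  - book 7 (The Blue Door): author_id=NULL, no match -> dropped
So 2 of 7 rows are dropped.

SQL:
SELECT a.title, b.name AS author
FROM books a
INNER JOIN authors b ON a.author_id = b.id

Result:
title           | author
----------------+-------
River Crossing  | Scott 
Midnight Sun    | Young 
The Glass Key   | Allen 
Winter Gardens  | Carter
Northern Lights | Smith 


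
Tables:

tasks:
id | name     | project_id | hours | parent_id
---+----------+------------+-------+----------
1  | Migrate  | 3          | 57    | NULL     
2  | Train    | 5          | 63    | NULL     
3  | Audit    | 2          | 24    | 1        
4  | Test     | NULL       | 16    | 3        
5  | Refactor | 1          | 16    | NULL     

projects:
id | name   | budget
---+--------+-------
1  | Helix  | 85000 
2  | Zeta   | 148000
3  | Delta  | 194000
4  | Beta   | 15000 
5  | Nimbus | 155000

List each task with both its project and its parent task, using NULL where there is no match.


Two LEFT JOINs from the same base table tasks: one to projects via project_id, one to tasks itself via parent_id. Both are LEFT so every task is preserved.
Match against projects:
  - task 1 (Migrate): project_id=3 -> matches Delta
  - task 2 (Train): project_id=5 -> matches Nimbus
  - task 3 (Audit): project_id=2 -> matches Zeta
  - task 4 (Test): project_id=NULL, no match -> kept with NULL
  - task 5 (Refactor): project_id=1 -> matches Helix
Match against tasks (self):
  - task 1 (Migrate): parent_id=NULL -> NULL
  - task 2 (Train): parent_id=NULL -> NULL
  - task 3 (Audit): parent_id=1 -> Migrate
  - task 4 (Test): parent_id=3 -> Audit
  - task 5 (Refactor): parent_id=NULL -> NULL

SQL:
SELECT a.name, b.name AS project, c.name AS parent
FROM tasks a
LEFT JOIN projects b ON a.project_id = b.id
LEFT JOIN tasks c ON a.parent_id = c.id

Result:
name     | project | parent 
---------+---------+--------
Migrate  | Delta   | NULL   
Train    | Nimbus  | NULL   
Audit    | Zeta    | Migrate
Test     | NULL    | Audit  
Refactor | Helix   | NULL   


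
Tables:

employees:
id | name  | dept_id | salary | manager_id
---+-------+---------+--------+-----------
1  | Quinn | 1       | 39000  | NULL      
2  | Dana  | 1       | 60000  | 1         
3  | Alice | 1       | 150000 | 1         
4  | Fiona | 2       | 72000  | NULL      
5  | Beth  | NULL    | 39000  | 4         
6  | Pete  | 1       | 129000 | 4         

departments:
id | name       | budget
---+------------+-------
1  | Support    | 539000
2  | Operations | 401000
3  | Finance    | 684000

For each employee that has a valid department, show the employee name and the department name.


INNER JOIN keeps only employees rows whose dept_id matches an id in departments. Walk through each employee:
  - employee 1 (Quinn): dept_id=1 -> matches Support
  - employee 2 (Dana): dept_id=1 -> matches Support
  - employee 3 (Alice): dept_id=1 -> matches Support
  - employee 4 (Fiona): dept_id=2 -> matches Operations
  - employee 5 (Beth): dept_id=NULL, no match -> dropped
  - employee 6 (Pete): dept_id=1 -> matches Support
So 1 of 6 rows is dropped.

SQL:
SELECT a.name, b.name AS department
FROM employees a
INNER JOIN departments b ON a.dept_id = b.id

Result:
name  | department
------+-----------
Quinn | Support   
Dana  | Support   
Alice | Support   
Fiona | Operations
Pete  | Support   


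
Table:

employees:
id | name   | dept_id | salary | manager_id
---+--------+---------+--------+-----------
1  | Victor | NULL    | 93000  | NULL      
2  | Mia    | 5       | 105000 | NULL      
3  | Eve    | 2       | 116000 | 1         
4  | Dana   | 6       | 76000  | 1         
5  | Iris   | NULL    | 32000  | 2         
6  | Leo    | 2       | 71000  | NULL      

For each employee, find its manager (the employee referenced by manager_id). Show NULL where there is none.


This is a self-join: employees is joined to a second copy of itself, matching each row's manager_id to another row's id. Use LEFT JOIN so rows with manager_id=NULL are kept.
  - employee 1 (Victor): manager_id=NULL -> NULL
  - employee 2 (Mia): manager_id=NULL -> NULL
  - employee 3 (Eve): manager_id=1 -> Victor
  - employee 4 (Dana): manager_id=1 -> Victor
  - employee 5 (Iris): manager_id=2 -> Mia
  - employee 6 (Leo): manager_id=NULL -> NULL

SQL:
SELECT a.name AS item, b.name AS manager
FROM employees a
LEFT JOIN employees b ON a.manager_id = b.id

Result:
item   | manager
-------+--------
Victor | NULL   
Mia    | NULL   
Eve    | Victor 
Dana   | Victor 
Iris   | Mia    
Leo    | NULL   


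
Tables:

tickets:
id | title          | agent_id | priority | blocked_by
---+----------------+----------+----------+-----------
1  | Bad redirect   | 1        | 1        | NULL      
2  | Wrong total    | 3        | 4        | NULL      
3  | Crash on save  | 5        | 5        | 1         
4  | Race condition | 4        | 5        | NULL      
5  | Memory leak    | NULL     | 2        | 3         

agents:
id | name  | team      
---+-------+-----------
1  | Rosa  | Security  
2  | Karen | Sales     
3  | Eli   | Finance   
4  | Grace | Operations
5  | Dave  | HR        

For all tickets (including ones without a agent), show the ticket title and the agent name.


LEFT JOIN keeps every row from tickets (the left table); where agent_id has no match in agents, the agent columns become NULL. Walk through each ticket:
  - ticket 1 (Bad redirect): agent_id=1 -> matches Rosa
  - ticket 2 (Wrong total): agent_id=3 -> matches Eli
  - ticket 3 (Crash on save): agent_id=5 -> matches Dave
  - ticket 4 (Race condition): agent_id=4 -> matches Grace
  - ticket 5 (Memory leak): agent_id=NULL, no match -> kept with NULL
All 5 rows appear; 1 has NULL agent.

SQL:
SELECT a.title, b.name AS agent
FROM tickets a
LEFT JOIN agents b ON a.agent_id = b.id

Result:
title          | agent
---------------+------
Bad redirect   | Rosa 
Wrong total    | Eli  
Crash on save  | Dave 
Race condition | Grace
Memory leak    | NULL 


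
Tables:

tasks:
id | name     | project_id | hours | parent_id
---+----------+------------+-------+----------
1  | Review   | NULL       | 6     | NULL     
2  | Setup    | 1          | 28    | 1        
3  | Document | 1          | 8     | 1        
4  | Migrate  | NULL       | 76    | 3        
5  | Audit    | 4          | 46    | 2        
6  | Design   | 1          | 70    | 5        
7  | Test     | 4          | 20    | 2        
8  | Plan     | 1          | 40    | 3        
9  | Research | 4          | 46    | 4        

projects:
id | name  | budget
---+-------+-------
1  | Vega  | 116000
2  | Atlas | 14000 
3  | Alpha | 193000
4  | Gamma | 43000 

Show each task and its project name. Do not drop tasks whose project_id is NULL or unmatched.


LEFT JOIN keeps every row from tasks (the left table); where project_id has no match in projects, the project columns become NULL. Walk through each task:
  - task 1 (Review): project_id=NULL, no match -> kept with NULL
  - task 2 (Setup): project_id=1 -> matches Vega
  - task 3 (Document): project_id=1 -> matches Vega
  - task 4 (Migrate): project_id=NULL, no match -> kept with NULL
  - task 5 (Audit): project_id=4 -> matches Gamma
  - task 6 (Design): project_id=1 -> matches Vega
  - task 7 (Test): project_id=4 -> matches Gamma
  - task 8 (Plan): project_id=1 -> matches Vega
  - task 9 (Research): project_id=4 -> matches Gamma
All 9 rows appear; 2 have NULL project.

SQL:
SELECT a.name, b.name AS project
FROM tasks a
LEFT JOIN projects b ON a.project_id = b.id

Result:
name     | project
---------+--------
Review   | NULL   
Setup    | Vega   
Document | Vega   
Migrate  | NULL   
Audit    | Gamma  
Design   | Vega   
Test     | Gamma  
Plan     | Vega   
Research | Gamma  


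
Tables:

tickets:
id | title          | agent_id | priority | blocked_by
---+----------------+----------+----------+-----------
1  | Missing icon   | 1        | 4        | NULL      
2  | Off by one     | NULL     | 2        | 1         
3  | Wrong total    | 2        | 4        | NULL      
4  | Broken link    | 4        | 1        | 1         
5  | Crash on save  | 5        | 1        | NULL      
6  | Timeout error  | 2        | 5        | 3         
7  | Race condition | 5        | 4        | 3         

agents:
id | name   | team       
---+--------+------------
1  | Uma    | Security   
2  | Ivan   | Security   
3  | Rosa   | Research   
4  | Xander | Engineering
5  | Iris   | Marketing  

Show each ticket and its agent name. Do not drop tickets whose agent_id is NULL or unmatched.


LEFT JOIN keeps every row from tickets (the left table); where agent_id has no match in agents, the agent columns become NULL. Walk through each ticket:
  - ticket 1 (Missing icon): agent_id=1 -> matches Uma
  - ticket 2 (Off by one): agent_id=NULL, no match -> kept with NULL
  - ticket 3 (Wrong total): agent_id=2 -> matches Ivan
  - ticket 4 (Broken link): agent_id=4 -> matches Xander
  - ticket 5 (Crash on save): agent_id=5 -> matches Iris
  - ticket 6 (Timeout error): agent_id=2 -> matches Ivan
  - ticket 7 (Race condition): agent_id=5 -> matches Iris
All 7 rows appear; 1 has NULL agent.

SQL:
SELECT a.title, b.name AS agent
FROM tickets a
LEFT JOIN agents b ON a.agent_id = b.id

Result:
title          | agent 
---------------+-------
Missing icon   | Uma   
Off by one     | NULL  
Wrong total    | Ivan  
Broken link    | Xander
Crash on save  | Iris  
Timeout error  | Ivan  
Race condition | Iris  


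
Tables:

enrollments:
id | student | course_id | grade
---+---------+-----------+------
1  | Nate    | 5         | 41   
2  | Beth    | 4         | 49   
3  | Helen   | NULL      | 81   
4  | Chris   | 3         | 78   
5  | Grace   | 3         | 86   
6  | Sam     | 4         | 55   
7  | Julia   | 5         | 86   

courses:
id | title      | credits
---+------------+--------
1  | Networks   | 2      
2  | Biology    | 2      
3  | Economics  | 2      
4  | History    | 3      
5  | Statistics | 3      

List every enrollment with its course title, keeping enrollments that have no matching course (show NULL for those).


LEFT JOIN keeps every row from enrollments (the left table); where course_id has no match in courses, the course columns become NULL. Walk through each enrollment:
  - enrollment 1 (Nate): course_id=5 -> matches Statistics
  - enrollment 2 (Beth): course_id=4 -> matches History
  - enrollment 3 (Helen): course_id=NULL, no match -> kept with NULL
  - enrollment 4 (Chris): course_id=3 -> matches Economics
  - enrollment 5 (Grace): course_id=3 -> matches Economics
  - enrollment 6 (Sam): course_id=4 -> matches History
  - enrollment 7 (Julia): course_id=5 -> matches Statistics
All 7 rows appear; 1 has NULL course.

SQL:
SELECT a.student, b.title AS course
FROM enrollments a
LEFT JOIN courses b ON a.course_id = b.id

Result:
student | course    
--------+-----------
Nate    | Statistics
Beth    | History   
Helen   | NULL      
Chris   | Economics 
Grace   | Economics 
Sam     | History   
Julia   | Statistics
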